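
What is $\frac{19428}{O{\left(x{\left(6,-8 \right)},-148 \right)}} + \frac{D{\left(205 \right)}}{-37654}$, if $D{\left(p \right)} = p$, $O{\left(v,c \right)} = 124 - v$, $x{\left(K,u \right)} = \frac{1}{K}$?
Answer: $\frac{4389099157}{27976922} \approx 156.88$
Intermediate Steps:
$\frac{19428}{O{\left(x{\left(6,-8 \right)},-148 \right)}} + \frac{D{\left(205 \right)}}{-37654} = \frac{19428}{124 - \frac{1}{6}} + \frac{205}{-37654} = \frac{19428}{124 - \frac{1}{6}} + 205 \left(- \frac{1}{37654}\right) = \frac{19428}{124 - \frac{1}{6}} - \frac{205}{37654} = \frac{19428}{\frac{743}{6}} - \frac{205}{37654} = 19428 \cdot \frac{6}{743} - \frac{205}{37654} = \frac{116568}{743} - \frac{205}{37654} = \frac{4389099157}{27976922}$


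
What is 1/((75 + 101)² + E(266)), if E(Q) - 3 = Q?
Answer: 1/31245 ≈ 3.2005e-5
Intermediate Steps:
E(Q) = 3 + Q
1/((75 + 101)² + E(266)) = 1/((75 + 101)² + (3 + 266)) = 1/(176² + 269) = 1/(30976 + 269) = 1/31245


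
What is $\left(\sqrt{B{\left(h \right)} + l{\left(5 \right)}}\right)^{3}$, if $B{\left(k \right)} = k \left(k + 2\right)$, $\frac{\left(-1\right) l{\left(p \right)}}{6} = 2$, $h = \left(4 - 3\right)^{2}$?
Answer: $- 27 i \approx - 27.0 i$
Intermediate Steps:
$h = 1$ ($h = 1^{2} = 1$)
$l{\left(p \right)} = -12$ ($l{\left(p \right)} = \left(-6\right) 2 = -12$)
$B{\left(k \right)} = k \left(2 + k\right)$
$\left(\sqrt{B{\left(h \right)} + l{\left(5 \right)}}\right)^{3} = \left(\sqrt{1 \left(2 + 1\right) - 12}\right)^{3} = \left(\sqrt{1 \cdot 3 - 12}\right)^{3} = \left(\sqrt{3 - 12}\right)^{3} = \left(\sqrt{-9}\right)^{3} = \left(3 i\right)^{3} = - 27 i$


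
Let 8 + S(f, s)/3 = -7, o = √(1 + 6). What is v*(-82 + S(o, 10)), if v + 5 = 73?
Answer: -8636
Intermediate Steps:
v = 68 (v = -5 + 73 = 68)
o = √7 ≈ 2.6458
S(f, s) = -45 (S(f, s) = -24 + 3*(-7) = -24 - 21 = -45)
v*(-82 + S(o, 10)) = 68*(-82 - 45) = 68*(-127) = -8636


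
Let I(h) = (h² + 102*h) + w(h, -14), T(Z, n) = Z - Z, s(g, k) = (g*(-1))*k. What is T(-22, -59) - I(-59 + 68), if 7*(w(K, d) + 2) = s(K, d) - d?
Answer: -1017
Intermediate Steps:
s(g, k) = -g*k (s(g, k) = (-g)*k = -g*k)
w(K, d) = -2 - d/7 - K*d/7 (w(K, d) = -2 + (-K*d - d)/7 = -2 + (-d - K*d)/7 = -2 + (-d/7 - K*d/7) = -2 - d/7 - K*d/7)
T(Z, n) = 0
I(h) = h² + 104*h (I(h) = (h² + 102*h) + (-2 - ⅐*(-14) - ⅐*h*(-14)) = (h² + 102*h) + (-2 + 2 + 2*h) = (h² + 102*h) + 2*h = h² + 104*h)
T(-22, -59) - I(-59 + 68) = 0 - (-59 + 68)*(104 + (-59 + 68)) = 0 - 9*(104 + 9) = 0 - 9*113 = 0 - 1*1017 = 0 - 1017 = -1017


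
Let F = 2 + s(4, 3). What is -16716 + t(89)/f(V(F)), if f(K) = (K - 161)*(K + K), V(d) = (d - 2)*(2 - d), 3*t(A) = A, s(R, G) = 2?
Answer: -66195271/3960 ≈ -16716.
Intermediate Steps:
t(A) = A/3
F = 4 (F = 2 + 2 = 4)
V(d) = (-2 + d)*(2 - d)
f(K) = 2*K*(-161 + K) (f(K) = (-161 + K)*(2*K) = 2*K*(-161 + K))
-16716 + t(89)/f(V(F)) = -16716 + ((⅓)*89)/((2*(-4 - 1*4² + 4*4)*(-161 + (-4 - 1*4² + 4*4)))) = -16716 + 89/(3*((2*(-4 - 1*16 + 16)*(-161 + (-4 - 1*16 + 16))))) = -16716 + 89/(3*((2*(-4 - 16 + 16)*(-161 + (-4 - 16 + 16))))) = -16716 + 89/(3*((2*(-4)*(-161 - 4)))) = -16716 + 89/(3*((2*(-4)*(-165)))) = -16716 + (89/3)/1320 = -16716 + (89/3)*(1/1320) = -16716 + 89/3960 = -66195271/3960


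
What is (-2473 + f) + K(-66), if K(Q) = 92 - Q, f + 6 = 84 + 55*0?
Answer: -2237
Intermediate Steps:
f = 78 (f = -6 + (84 + 55*0) = -6 + (84 + 0) = -6 + 84 = 78)
(-2473 + f) + K(-66) = (-2473 + 78) + (92 - 1*(-66)) = -2395 + (92 + 66) = -2395 + 158 = -2237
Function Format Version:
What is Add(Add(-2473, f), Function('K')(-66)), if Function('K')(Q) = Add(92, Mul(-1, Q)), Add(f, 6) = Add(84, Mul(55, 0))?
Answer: -2237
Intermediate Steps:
f = 78 (f = Add(-6, Add(84, Mul(55, 0))) = Add(-6, Add(84, 0)) = Add(-6, 84) = 78)
Add(Add(-2473, f), Function('K')(-66)) = Add(Add(-2473, 78), Add(92, Mul(-1, -66))) = Add(-2395, Add(92, 66)) = Add(-2395, 158) = -2237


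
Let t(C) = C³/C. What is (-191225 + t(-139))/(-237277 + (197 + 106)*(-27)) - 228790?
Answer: -28079081958/122729 ≈ -2.2879e+5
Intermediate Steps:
t(C) = C²
(-191225 + t(-139))/(-237277 + (197 + 106)*(-27)) - 228790 = (-191225 + (-139)²)/(-237277 + (197 + 106)*(-27)) - 228790 = (-191225 + 19321)/(-237277 + 303*(-27)) - 228790 = -171904/(-237277 - 8181) - 228790 = -171904/(-245458) - 228790 = -171904*(-1/245458) - 228790 = 85952/122729 - 228790 = -28079081958/122729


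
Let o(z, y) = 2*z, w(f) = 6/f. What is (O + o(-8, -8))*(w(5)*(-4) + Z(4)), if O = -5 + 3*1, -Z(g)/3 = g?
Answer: 1512/5 ≈ 302.40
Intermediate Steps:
Z(g) = -3*g
O = -2 (O = -5 + 3 = -2)
(O + o(-8, -8))*(w(5)*(-4) + Z(4)) = (-2 + 2*(-8))*((6/5)*(-4) - 3*4) = (-2 - 16)*((6*(1/5))*(-4) - 12) = -18*((6/5)*(-4) - 12) = -18*(-24/5 - 12) = -18*(-84/5) = 1512/5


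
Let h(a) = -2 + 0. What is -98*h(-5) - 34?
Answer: 162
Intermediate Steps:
h(a) = -2
-98*h(-5) - 34 = -98*(-2) - 34 = 196 - 34 = 162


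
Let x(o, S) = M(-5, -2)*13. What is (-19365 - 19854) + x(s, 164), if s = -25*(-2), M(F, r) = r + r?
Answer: -39271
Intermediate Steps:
M(F, r) = 2*r
s = 50
x(o, S) = -52 (x(o, S) = (2*(-2))*13 = -4*13 = -52)
(-19365 - 19854) + x(s, 164) = (-19365 - 19854) - 52 = -39219 - 52 = -39271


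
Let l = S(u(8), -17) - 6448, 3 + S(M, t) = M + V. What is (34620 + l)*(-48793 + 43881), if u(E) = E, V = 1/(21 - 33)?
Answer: -415215044/3 ≈ -1.3841e+8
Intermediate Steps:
V = -1/12 (V = 1/(-12) = -1/12 ≈ -0.083333)
S(M, t) = -37/12 + M (S(M, t) = -3 + (M - 1/12) = -3 + (-1/12 + M) = -37/12 + M)
l = -77317/12 (l = (-37/12 + 8) - 6448 = 59/12 - 6448 = -77317/12 ≈ -6443.1)
(34620 + l)*(-48793 + 43881) = (34620 - 77317/12)*(-48793 + 43881) = (338123/12)*(-4912) = -415215044/3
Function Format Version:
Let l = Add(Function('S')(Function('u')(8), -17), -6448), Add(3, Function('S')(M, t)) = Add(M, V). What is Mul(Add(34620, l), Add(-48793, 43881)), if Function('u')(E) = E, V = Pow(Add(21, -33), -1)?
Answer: Rational(-415215044, 3) ≈ -1.3841e+8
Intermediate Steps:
V = Rational(-1, 12) (V = Pow(-12, -1) = Rational(-1, 12) ≈ -0.083333)
Function('S')(M, t) = Add(Rational(-37, 12), M) (Function('S')(M, t) = Add(-3, Add(M, Rational(-1, 12))) = Add(-3, Add(Rational(-1, 12), M)) = Add(Rational(-37, 12), M))
l = Rational(-77317, 12) (l = Add(Add(Rational(-37, 12), 8), -6448) = Add(Rational(59, 12), -6448) = Rational(-77317, 12) ≈ -6443.1)
Mul(Add(34620, l), Add(-48793, 43881)) = Mul(Add(34620, Rational(-77317, 12)), Add(-48793, 43881)) = Mul(Rational(338123, 12), -4912) = Rational(-415215044, 3)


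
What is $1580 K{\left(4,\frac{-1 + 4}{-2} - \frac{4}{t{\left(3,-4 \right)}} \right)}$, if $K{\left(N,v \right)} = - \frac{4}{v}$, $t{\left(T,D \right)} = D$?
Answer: $12640$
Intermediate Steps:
$1580 K{\left(4,\frac{-1 + 4}{-2} - \frac{4}{t{\left(3,-4 \right)}} \right)} = 1580 \left(- \frac{4}{\frac{-1 + 4}{-2} - \frac{4}{-4}}\right) = 1580 \left(- \frac{4}{3 \left(- \frac{1}{2}\right) - -1}\right) = 1580 \left(- \frac{4}{- \frac{3}{2} + 1}\right) = 1580 \left(- \frac{4}{- \frac{1}{2}}\right) = 1580 \left(\left(-4\right) \left(-2\right)\right) = 1580 \cdot 8 = 12640$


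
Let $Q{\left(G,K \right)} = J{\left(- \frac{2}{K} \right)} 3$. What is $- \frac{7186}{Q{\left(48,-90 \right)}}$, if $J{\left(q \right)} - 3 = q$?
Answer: $- \frac{53895}{68} \approx -792.57$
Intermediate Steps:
$J{\left(q \right)} = 3 + q$
$Q{\left(G,K \right)} = 9 - \frac{6}{K}$ ($Q{\left(G,K \right)} = \left(3 - \frac{2}{K}\right) 3 = 9 - \frac{6}{K}$)
$- \frac{7186}{Q{\left(48,-90 \right)}} = - \frac{7186}{9 - \frac{6}{-90}} = - \frac{7186}{9 - - \frac{1}{15}} = - \frac{7186}{9 + \frac{1}{15}} = - \frac{7186}{\frac{136}{15}} = \left(-7186\right) \frac{15}{136} = - \frac{53895}{68}$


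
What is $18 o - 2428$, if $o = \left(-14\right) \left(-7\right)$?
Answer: $-664$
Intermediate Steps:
$o = 98$
$18 o - 2428 = 18 \cdot 98 - 2428 = 1764 - 2428 = -664$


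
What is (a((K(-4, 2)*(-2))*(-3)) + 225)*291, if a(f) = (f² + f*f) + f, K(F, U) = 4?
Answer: 407691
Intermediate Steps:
a(f) = f + 2*f² (a(f) = (f² + f²) + f = 2*f² + f = f + 2*f²)
(a((K(-4, 2)*(-2))*(-3)) + 225)*291 = (((4*(-2))*(-3))*(1 + 2*((4*(-2))*(-3))) + 225)*291 = ((-8*(-3))*(1 + 2*(-8*(-3))) + 225)*291 = (24*(1 + 2*24) + 225)*291 = (24*(1 + 48) + 225)*291 = (24*49 + 225)*291 = (1176 + 225)*291 = 1401*291 = 407691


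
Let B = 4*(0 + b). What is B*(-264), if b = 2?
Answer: -2112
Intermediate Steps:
B = 8 (B = 4*(0 + 2) = 4*2 = 8)
B*(-264) = 8*(-264) = -2112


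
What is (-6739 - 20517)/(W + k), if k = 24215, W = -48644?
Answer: 27256/24429 ≈ 1.1157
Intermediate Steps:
(-6739 - 20517)/(W + k) = (-6739 - 20517)/(-48644 + 24215) = -27256/(-24429) = -27256*(-1/24429) = 27256/24429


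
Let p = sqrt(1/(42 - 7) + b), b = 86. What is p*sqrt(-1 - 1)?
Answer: I*sqrt(210770)/35 ≈ 13.117*I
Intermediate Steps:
p = sqrt(105385)/35 (p = sqrt(1/(42 - 7) + 86) = sqrt(1/35 + 86) = sqrt(3011/35) = sqrt(105385)/35 ≈ 9.2752)
p*sqrt(-1 - 1) = (sqrt(105385)/35)*sqrt(-1 - 1) = (sqrt(105385)/35)*sqrt(-2) = (sqrt(105385)/35)*(I*sqrt(2)) = I*sqrt(210770)/35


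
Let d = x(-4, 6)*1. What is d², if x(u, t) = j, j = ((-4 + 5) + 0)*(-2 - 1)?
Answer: 9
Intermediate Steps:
j = -3 (j = (1 + 0)*(-3) = 1*(-3) = -3)
x(u, t) = -3
d = -3 (d = -3*1 = -3)
d² = (-3)² = 9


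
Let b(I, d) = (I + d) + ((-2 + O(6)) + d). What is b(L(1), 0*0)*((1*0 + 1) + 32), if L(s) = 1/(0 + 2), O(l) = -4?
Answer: -363/2 ≈ -181.50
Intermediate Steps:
L(s) = 1/2
b(I, d) = -6 + I + 2*d (b(I, d) = (I + d) + ((-2 - 4) + d) = (I + d) + (-6 + d) = -6 + I + 2*d)
b(L(1), 0*0)*((1*0 + 1) + 32) = (-6 + 1/2 + 2*(0*0))*((1*0 + 1) + 32) = (-6 + 1/2 + 2*0)*((0 + 1) + 32) = (-6 + 1/2 + 0)*(1 + 32) = -11/2*33 = -363/2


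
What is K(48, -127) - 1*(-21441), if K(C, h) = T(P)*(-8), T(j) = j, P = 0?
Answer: 21441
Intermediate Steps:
K(C, h) = 0 (K(C, h) = 0*(-8) = 0)
K(48, -127) - 1*(-21441) = 0 - 1*(-21441) = 0 + 21441 = 21441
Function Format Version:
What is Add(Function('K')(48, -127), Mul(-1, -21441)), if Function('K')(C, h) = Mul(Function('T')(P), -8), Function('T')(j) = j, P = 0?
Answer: 21441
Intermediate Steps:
Function('K')(C, h) = 0 (Function('K')(C, h) = Mul(0, -8) = 0)
Add(Function('K')(48, -127), Mul(-1, -21441)) = Add(0, Mul(-1, -21441)) = Add(0, 21441) = 21441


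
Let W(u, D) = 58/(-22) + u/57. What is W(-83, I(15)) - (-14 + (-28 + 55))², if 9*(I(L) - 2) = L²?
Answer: -108529/627 ≈ -173.09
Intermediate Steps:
I(L) = 2 + L²/9
W(u, D) = -29/11 + u/57 (W(u, D) = 58*(-1/22) + u*(1/57) = -29/11 + u/57)
W(-83, I(15)) - (-14 + (-28 + 55))² = (-29/11 + (1/57)*(-83)) - (-14 + (-28 + 55))² = (-29/11 - 83/57) - (-14 + 27)² = -2566/627 - 1*13² = -2566/627 - 1*169 = -2566/627 - 169 = -108529/627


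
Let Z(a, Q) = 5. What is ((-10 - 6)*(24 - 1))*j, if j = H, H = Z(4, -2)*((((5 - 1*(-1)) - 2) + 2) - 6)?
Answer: 0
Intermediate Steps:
H = 0 (H = 5*((((5 - 1*(-1)) - 2) + 2) - 6) = 5*((((5 + 1) - 2) + 2) - 6) = 5*(((6 - 2) + 2) - 6) = 5*((4 + 2) - 6) = 5*(6 - 6) = 5*0 = 0)
j = 0
((-10 - 6)*(24 - 1))*j = ((-10 - 6)*(24 - 1))*0 = -16*23*0 = -368*0 = 0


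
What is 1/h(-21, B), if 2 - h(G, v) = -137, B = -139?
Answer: 1/139 ≈ 0.0071942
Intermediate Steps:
h(G, v) = 139 (h(G, v) = 2 - 1*(-137) = 2 + 137 = 139)
1/h(-21, B) = 1/139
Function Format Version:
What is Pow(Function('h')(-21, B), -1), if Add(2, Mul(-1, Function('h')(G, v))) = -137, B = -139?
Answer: Rational(1, 139) ≈ 0.0071942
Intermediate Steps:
Function('h')(G, v) = 139 (Function('h')(G, v) = Add(2, Mul(-1, -137)) = Add(2, 137) = 139)
Pow(Function('h')(-21, B), -1) = Pow(139, -1) = Rational(1, 139)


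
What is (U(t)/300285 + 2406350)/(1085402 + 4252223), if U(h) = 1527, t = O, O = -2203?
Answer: 240863603759/534269574375 ≈ 0.45083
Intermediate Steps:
t = -2203
(U(t)/300285 + 2406350)/(1085402 + 4252223) = (1527/300285 + 2406350)/(1085402 + 4252223) = (1527*(1/300285) + 2406350)/5337625 = (509/100095 + 2406350)*(1/5337625) = (240863603759/100095)*(1/5337625) = 240863603759/534269574375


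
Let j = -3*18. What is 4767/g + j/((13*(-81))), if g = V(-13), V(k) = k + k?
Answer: -14297/78 ≈ -183.29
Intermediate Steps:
V(k) = 2*k
g = -26 (g = 2*(-13) = -26)
j = -54
4767/g + j/((13*(-81))) = 4767/(-26) - 54/(13*(-81)) = 4767*(-1/26) - 54/(-1053) = -4767/26 - 54*(-1/1053) = -4767/26 + 2/39 = -14297/78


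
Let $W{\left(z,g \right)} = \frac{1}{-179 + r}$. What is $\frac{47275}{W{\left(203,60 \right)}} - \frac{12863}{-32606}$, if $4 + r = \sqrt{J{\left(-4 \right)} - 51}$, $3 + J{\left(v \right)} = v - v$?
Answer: $- \frac{282085090087}{32606} + 141825 i \sqrt{6} \approx -8.6513 \cdot 10^{6} + 3.474 \cdot 10^{5} i$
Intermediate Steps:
$J{\left(v \right)} = -3$ ($J{\left(v \right)} = -3 + \left(v - v\right) = -3 + 0 = -3$)
$r = -4 + 3 i \sqrt{6}$ ($r = -4 + \sqrt{-3 - 51} = -4 + \sqrt{-54} = -4 + 3 i \sqrt{6} \approx -4.0 + 7.3485 i$)
$W{\left(z,g \right)} = \frac{1}{-183 + 3 i \sqrt{6}}$ ($W{\left(z,g \right)} = \frac{1}{-179 - \left(4 - 3 i \sqrt{6}\right)} = \frac{1}{-183 + 3 i \sqrt{6}}$)
$\frac{47275}{W{\left(203,60 \right)}} - \frac{12863}{-32606} = \frac{47275}{- \frac{61}{11181} - \frac{i \sqrt{6}}{11181}} - \frac{12863}{-32606} = \frac{47275}{- \frac{61}{11181} - \frac{i \sqrt{6}}{11181}} - - \frac{12863}{32606} = \frac{47275}{- \frac{61}{11181} - \frac{i \sqrt{6}}{11181}} + \frac{12863}{32606} = \frac{12863}{32606} + \frac{47275}{- \frac{61}{11181} - \frac{i \sqrt{6}}{11181}}$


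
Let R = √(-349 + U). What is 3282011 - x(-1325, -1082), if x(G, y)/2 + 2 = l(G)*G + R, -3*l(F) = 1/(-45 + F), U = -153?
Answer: 1348908430/411 - 2*I*√502 ≈ 3.282e+6 - 44.811*I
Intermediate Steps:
l(F) = -1/(3*(-45 + F))
R = I*√502 (R = √(-349 - 153) = √(-502) = I*√502 ≈ 22.405*I)
x(G, y) = -4 - 2*G/(-135 + 3*G) + 2*I*√502 (x(G, y) = -4 + 2*((-1/(-135 + 3*G))*G + I*√502) = -4 + 2*(-G/(-135 + 3*G) + I*√502) = -4 + 2*(I*√502 - G/(-135 + 3*G)) = -4 + (-2*G/(-135 + 3*G) + 2*I*√502) = -4 - 2*G/(-135 + 3*G) + 2*I*√502)
3282011 - x(-1325, -1082) = 3282011 - 2*(-1*(-1325) + 3*(-45 - 1325)*(-2 + I*√502))/(3*(-45 - 1325)) = 3282011 - 2*(1325 + 3*(-1370)*(-2 + I*√502))/(3*(-1370)) = 3282011 - 2*(-1)*(1325 + (8220 - 4110*I*√502))/(3*1370) = 3282011 - 2*(-1)*(9545 - 4110*I*√502)/(3*1370) = 3282011 - (-1909/411 + 2*I*√502) = 3282011 + (1909/411 - 2*I*√502) = 1348908430/411 - 2*I*√502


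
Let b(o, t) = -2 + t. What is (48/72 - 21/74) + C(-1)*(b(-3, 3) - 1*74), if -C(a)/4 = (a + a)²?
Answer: 259381/222 ≈ 1168.4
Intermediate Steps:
C(a) = -16*a² (C(a) = -4*(a + a)² = -4*4*a² = -16*a²)
(48/72 - 21/74) + C(-1)*(b(-3, 3) - 1*74) = (48/72 - 21/74) + (-16*(-1)²)*((-2 + 3) - 1*74) = (48*(1/72) - 21*1/74) + (-16*1)*(1 - 74) = (⅔ - 21/74) - 16*(-73) = 85/222 + 1168 = 259381/222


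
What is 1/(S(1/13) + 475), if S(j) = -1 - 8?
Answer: 1/466 ≈ 0.0021459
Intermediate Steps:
S(j) = -9
1/(S(1/13) + 475) = 1/(-9 + 475) = 1/466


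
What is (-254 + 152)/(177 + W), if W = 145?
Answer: -51/161 ≈ -0.31677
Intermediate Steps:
(-254 + 152)/(177 + W) = (-254 + 152)/(177 + 145) = -102/322 = -102*1/322 = -51/161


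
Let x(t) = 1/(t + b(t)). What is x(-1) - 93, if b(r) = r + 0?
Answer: -187/2 ≈ -93.500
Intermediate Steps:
b(r) = r
x(t) = 1/(2*t) (x(t) = 1/(t + t) = 1/(2*t))
x(-1) - 93 = (½)/(-1) - 93 = (½)*(-1) - 93 = -½ - 93 = -187/2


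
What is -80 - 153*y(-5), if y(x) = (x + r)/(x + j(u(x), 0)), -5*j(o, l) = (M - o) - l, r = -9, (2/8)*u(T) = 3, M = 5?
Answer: -675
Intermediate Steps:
u(T) = 12 (u(T) = 4*3 = 12)
j(o, l) = -1 + l/5 + o/5 (j(o, l) = -((5 - o) - l)/5 = -(5 - l - o)/5 = -1 + l/5 + o/5)
y(x) = (-9 + x)/(7/5 + x) (y(x) = (x - 9)/(x + (-1 + (⅕)*0 + (⅕)*12)) = (-9 + x)/(x + (-1 + 0 + 12/5)) = (-9 + x)/(x + 7/5) = (-9 + x)/(7/5 + x))
-80 - 153*y(-5) = -80 - 765*(-9 - 5)/(7 + 5*(-5)) = -80 - 765*(-14)/(7 - 25) = -80 - 765*(-14)/(-18) = -80 - 765*(-1)*(-14)/18 = -80 - 153*35/9 = -80 - 595 = -675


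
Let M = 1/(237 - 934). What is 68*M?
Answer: -4/41 ≈ -0.097561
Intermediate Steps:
M = -1/697 (M = 1/(-697) = -1/697 ≈ -0.0014347)
68*M = 68*(-1/697) = -4/41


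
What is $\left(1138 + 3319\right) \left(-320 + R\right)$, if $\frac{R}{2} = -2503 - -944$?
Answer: $-15323166$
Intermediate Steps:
$R = -3118$ ($R = 2 \left(-2503 - -944\right) = 2 \left(-2503 + 944\right) = 2 \left(-1559\right) = -3118$)
$\left(1138 + 3319\right) \left(-320 + R\right) = \left(1138 + 3319\right) \left(-320 - 3118\right) = 4457 \left(-3438\right) = -15323166$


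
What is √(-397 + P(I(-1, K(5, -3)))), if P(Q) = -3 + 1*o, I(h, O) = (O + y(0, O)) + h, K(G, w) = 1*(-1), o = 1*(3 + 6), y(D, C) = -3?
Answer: I*√391 ≈ 19.774*I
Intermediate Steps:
o = 9 (o = 1*9 = 9)
K(G, w) = -1
I(h, O) = -3 + O + h (I(h, O) = (O - 3) + h = (-3 + O) + h = -3 + O + h)
P(Q) = 6 (P(Q) = -3 + 1*9 = -3 + 9 = 6)
√(-397 + P(I(-1, K(5, -3)))) = √(-397 + 6) = √(-391) = I*√391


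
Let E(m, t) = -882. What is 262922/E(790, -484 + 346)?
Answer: -131461/441 ≈ -298.10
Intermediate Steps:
262922/E(790, -484 + 346) = 262922/(-882) = 262922*(-1/882) = -131461/441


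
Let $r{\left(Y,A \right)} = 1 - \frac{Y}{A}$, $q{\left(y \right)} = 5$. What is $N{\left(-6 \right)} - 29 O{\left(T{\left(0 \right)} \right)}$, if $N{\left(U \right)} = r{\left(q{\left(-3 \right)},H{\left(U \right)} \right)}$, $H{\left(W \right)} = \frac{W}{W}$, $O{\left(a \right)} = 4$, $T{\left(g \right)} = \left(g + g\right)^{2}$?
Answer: $-120$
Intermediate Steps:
$T{\left(g \right)} = 4 g^{2}$ ($T{\left(g \right)} = \left(2 g\right)^{2} = 4 g^{2}$)
$H{\left(W \right)} = 1$
$r{\left(Y,A \right)} = 1 - \frac{Y}{A}$
$N{\left(U \right)} = -4$ ($N{\left(U \right)} = \frac{1 - 5}{1} = 1 \left(1 - 5\right) = 1 \left(-4\right) = -4$)
$N{\left(-6 \right)} - 29 O{\left(T{\left(0 \right)} \right)} = -4 - 116 = -120$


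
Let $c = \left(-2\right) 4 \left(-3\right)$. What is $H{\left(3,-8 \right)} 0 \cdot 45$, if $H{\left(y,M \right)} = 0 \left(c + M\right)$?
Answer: $0$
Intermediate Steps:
$c = 24$ ($c = \left(-8\right) \left(-3\right) = 24$)
$H{\left(y,M \right)} = 0$ ($H{\left(y,M \right)} = 0 \left(24 + M\right) = 0$)
$H{\left(3,-8 \right)} 0 \cdot 45 = 0 \cdot 0 \cdot 45 = 0 \cdot 45 = 0$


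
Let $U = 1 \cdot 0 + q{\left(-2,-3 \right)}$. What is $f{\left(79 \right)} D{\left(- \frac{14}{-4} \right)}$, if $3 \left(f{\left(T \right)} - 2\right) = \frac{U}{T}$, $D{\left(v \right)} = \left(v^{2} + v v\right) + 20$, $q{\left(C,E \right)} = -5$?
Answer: $\frac{41741}{474} \approx 88.061$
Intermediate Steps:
$U = -5$ ($U = 1 \cdot 0 - 5 = 0 - 5 = -5$)
$D{\left(v \right)} = 20 + 2 v^{2}$ ($D{\left(v \right)} = \left(v^{2} + v^{2}\right) + 20 = 2 v^{2} + 20 = 20 + 2 v^{2}$)
$f{\left(T \right)} = 2 - \frac{5}{3 T}$ ($f{\left(T \right)} = 2 + \frac{\left(-5\right) \frac{1}{T}}{3} = 2 - \frac{5}{3 T}$)
$f{\left(79 \right)} D{\left(- \frac{14}{-4} \right)} = \left(2 - \frac{5}{3 \cdot 79}\right) \left(20 + 2 \left(- \frac{14}{-4}\right)^{2}\right) = \left(2 - \frac{5}{237}\right) \left(20 + 2 \left(\left(-14\right) \left(- \frac{1}{4}\right)\right)^{2}\right) = \left(2 - \frac{5}{237}\right) \left(20 + 2 \left(\frac{7}{2}\right)^{2}\right) = \frac{469 \left(20 + 2 \cdot \frac{49}{4}\right)}{237} = \frac{469 \left(20 + \frac{49}{2}\right)}{237} = \frac{469}{237} \cdot \frac{89}{2} = \frac{41741}{474}$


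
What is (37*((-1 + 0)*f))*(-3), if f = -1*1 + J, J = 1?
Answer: 0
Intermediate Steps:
f = 0 (f = -1*1 + 1 = -1 + 1 = 0)
(37*((-1 + 0)*f))*(-3) = (37*((-1 + 0)*0))*(-3) = (37*(-1*0))*(-3) = (37*0)*(-3) = 0*(-3) = 0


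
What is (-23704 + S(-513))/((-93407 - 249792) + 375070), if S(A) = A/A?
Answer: -23703/31871 ≈ -0.74372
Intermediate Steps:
S(A) = 1
(-23704 + S(-513))/((-93407 - 249792) + 375070) = (-23704 + 1)/((-93407 - 249792) + 375070) = -23703/(-343199 + 375070) = -23703/31871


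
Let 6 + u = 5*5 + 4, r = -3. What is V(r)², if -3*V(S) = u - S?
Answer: 676/9 ≈ 75.111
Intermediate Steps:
u = 23 (u = -6 + (5*5 + 4) = -6 + (25 + 4) = -6 + 29 = 23)
V(S) = -23/3 + S/3 (V(S) = -(23 - S)/3 = -23/3 + S/3)
V(r)² = (-23/3 + (⅓)*(-3))² = (-23/3 - 1)² = (-26/3)² = 676/9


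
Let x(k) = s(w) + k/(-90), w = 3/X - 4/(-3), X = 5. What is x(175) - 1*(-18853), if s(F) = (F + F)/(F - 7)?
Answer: 3223400/171 ≈ 18850.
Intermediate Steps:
w = 29/15 (w = 3/5 - 4/(-3) = 3*(⅕) - 4*(-⅓) = ⅗ + 4/3 = 29/15 ≈ 1.9333)
s(F) = 2*F/(-7 + F) (s(F) = (2*F)/(-7 + F) = 2*F/(-7 + F))
x(k) = -29/38 - k/90 (x(k) = 2*(29/15)/(-7 + 29/15) + k/(-90) = 2*(29/15)/(-76/15) + k*(-1/90) = 2*(29/15)*(-15/76) - k/90 = -29/38 - k/90)
x(175) - 1*(-18853) = (-29/38 - 1/90*175) - 1*(-18853) = (-29/38 - 35/18) + 18853 = -463/171 + 18853 = 3223400/171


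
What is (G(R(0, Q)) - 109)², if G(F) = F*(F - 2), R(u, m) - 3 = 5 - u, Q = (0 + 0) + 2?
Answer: 3721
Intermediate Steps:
Q = 2 (Q = 0 + 2 = 2)
R(u, m) = 8 - u (R(u, m) = 3 + (5 - u) = 8 - u)
G(F) = F*(-2 + F)
(G(R(0, Q)) - 109)² = ((8 - 1*0)*(-2 + (8 - 1*0)) - 109)² = ((8 + 0)*(-2 + (8 + 0)) - 109)² = (8*(-2 + 8) - 109)² = (8*6 - 109)² = (48 - 109)² = (-61)² = 3721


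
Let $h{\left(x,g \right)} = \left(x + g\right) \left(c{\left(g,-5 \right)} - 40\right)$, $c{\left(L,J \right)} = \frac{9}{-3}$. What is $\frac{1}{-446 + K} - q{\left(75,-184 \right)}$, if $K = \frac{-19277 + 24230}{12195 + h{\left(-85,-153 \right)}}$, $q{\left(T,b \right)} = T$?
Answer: $- \frac{749901004}{9998381} \approx -75.002$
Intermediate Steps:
$c{\left(L,J \right)} = -3$ ($c{\left(L,J \right)} = 9 \left(- \frac{1}{3}\right) = -3$)
$h{\left(x,g \right)} = - 43 g - 43 x$ ($h{\left(x,g \right)} = \left(x + g\right) \left(-3 - 40\right) = \left(g + x\right) \left(-43\right) = - 43 g - 43 x$)
$K = \frac{4953}{22429}$ ($K = \frac{-19277 + 24230}{12195 - -10234} = \frac{4953}{12195 + \left(6579 + 3655\right)} = \frac{4953}{12195 + 10234} = \frac{4953}{22429} \approx 0.22083$)
$\frac{1}{-446 + K} - q{\left(75,-184 \right)} = \frac{1}{-446 + \frac{4953}{22429}} - 75 = \frac{1}{- \frac{9998381}{22429}} - 75 = - \frac{22429}{9998381} - 75 = - \frac{749901004}{9998381}$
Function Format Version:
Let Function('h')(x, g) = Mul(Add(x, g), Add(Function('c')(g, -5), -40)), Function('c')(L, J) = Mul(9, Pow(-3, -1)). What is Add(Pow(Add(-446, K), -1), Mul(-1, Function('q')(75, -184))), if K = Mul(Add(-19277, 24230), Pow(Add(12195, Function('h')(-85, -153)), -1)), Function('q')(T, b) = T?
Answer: Rational(-749901004, 9998381) ≈ -75.002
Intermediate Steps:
Function('c')(L, J) = -3 (Function('c')(L, J) = Mul(9, Rational(-1, 3)) = -3)
Function('h')(x, g) = Add(Mul(-43, g), Mul(-43, x)) (Function('h')(x, g) = Mul(Add(x, g), Add(-3, -40)) = Mul(Add(g, x), -43) = Add(Mul(-43, g), Mul(-43, x)))
K = Rational(4953, 22429) (K = Mul(Add(-19277, 24230), Pow(Add(12195, Add(Mul(-43, -153), Mul(-43, -85))), -1)) = Mul(4953, Pow(Add(12195, Add(6579, 3655)), -1)) = Mul(4953, Pow(Add(12195, 10234), -1)) = Mul(4953, Pow(22429, -1)) = Mul(4953, Rational(1, 22429)) = Rational(4953, 22429) ≈ 0.22083)
Add(Pow(Add(-446, K), -1), Mul(-1, Function('q')(75, -184))) = Add(Pow(Add(-446, Rational(4953, 22429)), -1), Mul(-1, 75)) = Add(Pow(Rational(-9998381, 22429), -1), -75) = Add(Rational(-22429, 9998381), -75) = Rational(-749901004, 9998381)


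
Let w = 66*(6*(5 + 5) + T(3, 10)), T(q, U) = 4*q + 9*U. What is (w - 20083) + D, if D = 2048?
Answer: -7343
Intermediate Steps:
w = 10692 (w = 66*(6*(5 + 5) + (4*3 + 9*10)) = 66*(6*10 + (12 + 90)) = 66*(60 + 102) = 66*162 = 10692)
(w - 20083) + D = (10692 - 20083) + 2048 = -9391 + 2048 = -7343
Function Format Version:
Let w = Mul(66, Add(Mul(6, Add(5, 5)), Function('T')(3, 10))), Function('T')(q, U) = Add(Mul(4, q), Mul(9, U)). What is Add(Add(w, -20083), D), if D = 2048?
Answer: -7343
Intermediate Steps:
w = 10692 (w = Mul(66, Add(Mul(6, Add(5, 5)), Add(Mul(4, 3), Mul(9, 10)))) = Mul(66, Add(Mul(6, 10), Add(12, 90))) = Mul(66, Add(60, 102)) = Mul(66, 162) = 10692)
Add(Add(w, -20083), D) = Add(Add(10692, -20083), 2048) = Add(-9391, 2048) = -7343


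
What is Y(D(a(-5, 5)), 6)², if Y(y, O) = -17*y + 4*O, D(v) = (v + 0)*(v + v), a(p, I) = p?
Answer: 682276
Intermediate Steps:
D(v) = 2*v² (D(v) = v*(2*v) = 2*v²)
Y(D(a(-5, 5)), 6)² = (-34*(-5)² + 4*6)² = (-34*25 + 24)² = (-17*50 + 24)² = (-850 + 24)² = (-826)² = 682276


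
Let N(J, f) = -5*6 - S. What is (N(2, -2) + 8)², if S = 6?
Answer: 784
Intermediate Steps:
N(J, f) = -36 (N(J, f) = -5*6 - 1*6 = -30 - 6 = -36)
(N(2, -2) + 8)² = (-36 + 8)² = (-28)² = 784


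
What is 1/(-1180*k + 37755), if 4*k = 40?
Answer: 1/25955 ≈ 3.8528e-5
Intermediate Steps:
k = 10 (k = (1/4)*40 = 10)
1/(-1180*k + 37755) = 1/(-1180*10 + 37755) = 1/(-11800 + 37755) = 1/25955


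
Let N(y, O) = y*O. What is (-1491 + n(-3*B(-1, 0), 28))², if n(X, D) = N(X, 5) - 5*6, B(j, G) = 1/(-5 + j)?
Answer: 9223369/4 ≈ 2.3058e+6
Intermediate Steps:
N(y, O) = O*y
n(X, D) = -30 + 5*X (n(X, D) = 5*X - 5*6 = 5*X - 30 = -30 + 5*X)
(-1491 + n(-3*B(-1, 0), 28))² = (-1491 + (-30 + 5*(-3/(-5 - 1))))² = (-1491 + (-30 + 5*(-3/(-6))))² = (-1491 + (-30 + 5*(-3*(-⅙))))² = (-1491 + (-30 + 5*(½)))² = (-1491 + (-30 + 5/2))² = (-1491 - 55/2)² = (-3037/2)² = 9223369/4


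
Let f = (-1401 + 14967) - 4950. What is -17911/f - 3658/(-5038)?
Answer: -29359145/21703704 ≈ -1.3527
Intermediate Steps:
f = 8616 (f = 13566 - 4950 = 8616)
-17911/f - 3658/(-5038) = -17911/8616 - 3658/(-5038) = -17911*1/8616 - 3658*(-1/5038) = -17911/8616 + 1829/2519 = -29359145/21703704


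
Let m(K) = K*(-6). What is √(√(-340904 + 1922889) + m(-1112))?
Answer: √(6672 + √1581985) ≈ 89.049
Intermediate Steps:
m(K) = -6*K
√(√(-340904 + 1922889) + m(-1112)) = √(√(-340904 + 1922889) - 6*(-1112)) = √(√1581985 + 6672) = √(6672 + √1581985)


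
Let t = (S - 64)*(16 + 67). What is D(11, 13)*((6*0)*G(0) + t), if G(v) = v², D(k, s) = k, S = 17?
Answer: -42911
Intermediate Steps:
t = -3901 (t = (17 - 64)*(16 + 67) = -47*83 = -3901)
D(11, 13)*((6*0)*G(0) + t) = 11*((6*0)*0² - 3901) = 11*(0*0 - 3901) = 11*(0 - 3901) = 11*(-3901) = -42911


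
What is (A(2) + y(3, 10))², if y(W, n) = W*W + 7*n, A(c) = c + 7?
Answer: 7744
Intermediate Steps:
A(c) = 7 + c
y(W, n) = W² + 7*n
(A(2) + y(3, 10))² = ((7 + 2) + (3² + 7*10))² = (9 + (9 + 70))² = (9 + 79)² = 88² = 7744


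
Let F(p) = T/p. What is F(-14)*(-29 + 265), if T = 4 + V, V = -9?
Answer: 590/7 ≈ 84.286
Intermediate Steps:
T = -5 (T = 4 - 9 = -5)
F(p) = -5/p
F(-14)*(-29 + 265) = (-5/(-14))*(-29 + 265) = -5*(-1/14)*236 = (5/14)*236 = 590/7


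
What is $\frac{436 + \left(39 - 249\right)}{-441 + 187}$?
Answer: $- \frac{113}{127} \approx -0.88976$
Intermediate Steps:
$\frac{436 + \left(39 - 249\right)}{-441 + 187} = \frac{436 - 210}{-254} = 226 \left(- \frac{1}{254}\right) = - \frac{113}{127}$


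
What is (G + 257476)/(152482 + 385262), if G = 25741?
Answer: 283217/537744 ≈ 0.52668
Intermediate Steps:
(G + 257476)/(152482 + 385262) = (25741 + 257476)/(152482 + 385262) = 283217/537744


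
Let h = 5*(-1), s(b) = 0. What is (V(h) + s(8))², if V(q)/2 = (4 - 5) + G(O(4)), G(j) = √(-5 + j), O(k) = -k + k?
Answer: 4*(1 - I*√5)² ≈ -16.0 - 17.889*I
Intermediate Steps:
O(k) = 0
h = -5
V(q) = -2 + 2*I*√5 (V(q) = 2*((4 - 5) + √(-5 + 0)) = 2*(-1 + √(-5)) = 2*(-1 + I*√5) = -2 + 2*I*√5)
(V(h) + s(8))² = ((-2 + 2*I*√5) + 0)² = (-2 + 2*I*√5)²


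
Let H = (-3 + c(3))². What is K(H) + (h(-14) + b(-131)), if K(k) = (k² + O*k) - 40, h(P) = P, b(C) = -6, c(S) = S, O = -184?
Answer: -60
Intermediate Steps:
H = 0 (H = (-3 + 3)² = 0² = 0)
K(k) = -40 + k² - 184*k (K(k) = (k² - 184*k) - 40 = -40 + k² - 184*k)
K(H) + (h(-14) + b(-131)) = (-40 + 0² - 184*0) + (-14 - 6) = (-40 + 0 + 0) - 20 = -40 - 20 = -60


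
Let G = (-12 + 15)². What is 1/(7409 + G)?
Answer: 1/7418 ≈ 0.00013481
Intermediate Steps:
G = 9 (G = 3² = 9)
1/(7409 + G) = 1/(7409 + 9) = 1/7418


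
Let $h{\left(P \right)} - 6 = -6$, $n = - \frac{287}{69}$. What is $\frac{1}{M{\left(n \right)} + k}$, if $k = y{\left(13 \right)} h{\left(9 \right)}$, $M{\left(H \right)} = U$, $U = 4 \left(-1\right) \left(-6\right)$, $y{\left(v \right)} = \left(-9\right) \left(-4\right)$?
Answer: $\frac{1}{24} \approx 0.041667$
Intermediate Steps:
$y{\left(v \right)} = 36$
$n = - \frac{287}{69}$ ($n = \left(-287\right) \frac{1}{69} = - \frac{287}{69} \approx -4.1594$)
$h{\left(P \right)} = 0$ ($h{\left(P \right)} = 6 - 6 = 0$)
$U = 24$ ($U = \left(-4\right) \left(-6\right) = 24$)
$M{\left(H \right)} = 24$
$k = 0$ ($k = 36 \cdot 0 = 0$)
$\frac{1}{M{\left(n \right)} + k} = \frac{1}{24 + 0} = \frac{1}{24}$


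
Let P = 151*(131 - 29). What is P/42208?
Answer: 7701/21104 ≈ 0.36491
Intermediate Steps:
P = 15402 (P = 151*102 = 15402)
P/42208 = 15402/42208 = 15402*(1/42208) = 7701/21104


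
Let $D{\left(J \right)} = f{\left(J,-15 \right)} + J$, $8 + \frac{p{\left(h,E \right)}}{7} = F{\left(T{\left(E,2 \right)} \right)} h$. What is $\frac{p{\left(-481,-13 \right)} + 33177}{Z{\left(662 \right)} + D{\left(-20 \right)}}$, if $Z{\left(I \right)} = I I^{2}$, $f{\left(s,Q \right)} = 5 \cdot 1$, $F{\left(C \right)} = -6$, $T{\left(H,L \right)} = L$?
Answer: $\frac{53323}{290117513} \approx 0.0001838$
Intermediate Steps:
$p{\left(h,E \right)} = -56 - 42 h$ ($p{\left(h,E \right)} = -56 + 7 \left(- 6 h\right) = -56 - 42 h$)
$f{\left(s,Q \right)} = 5$
$D{\left(J \right)} = 5 + J$
$Z{\left(I \right)} = I^{3}$
$\frac{p{\left(-481,-13 \right)} + 33177}{Z{\left(662 \right)} + D{\left(-20 \right)}} = \frac{\left(-56 - -20202\right) + 33177}{662^{3} + \left(5 - 20\right)} = \frac{\left(-56 + 20202\right) + 33177}{290117528 - 15} = \frac{20146 + 33177}{290117513} = 53323 \cdot \frac{1}{290117513} = \frac{53323}{290117513}$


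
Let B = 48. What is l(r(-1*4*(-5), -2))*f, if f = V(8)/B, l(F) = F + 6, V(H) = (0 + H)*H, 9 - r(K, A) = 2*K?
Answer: -100/3 ≈ -33.333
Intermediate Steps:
r(K, A) = 9 - 2*K
V(H) = H² (V(H) = H*H = H²)
l(F) = 6 + F
f = 4/3 (f = 8²/48 = 64*(1/48) = 4/3 ≈ 1.3333)
l(r(-1*4*(-5), -2))*f = (6 + (9 - 2*(-1*4)*(-5)))*(4/3) = (6 + (9 - (-8)*(-5)))*(4/3) = (6 + (9 - 2*20))*(4/3) = (6 + (9 - 40))*(4/3) = (6 - 31)*(4/3) = -25*4/3 = -100/3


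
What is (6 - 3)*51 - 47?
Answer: 106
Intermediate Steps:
(6 - 3)*51 - 47 = 3*51 - 47 = 153 - 47 = 106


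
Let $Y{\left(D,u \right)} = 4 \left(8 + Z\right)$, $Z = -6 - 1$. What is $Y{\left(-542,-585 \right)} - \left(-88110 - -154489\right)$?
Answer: $-66375$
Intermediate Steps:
$Z = -7$ ($Z = -6 - 1 = -7$)
$Y{\left(D,u \right)} = 4$ ($Y{\left(D,u \right)} = 4 \left(8 - 7\right) = 4 \cdot 1 = 4$)
$Y{\left(-542,-585 \right)} - \left(-88110 - -154489\right) = 4 - \left(-88110 - -154489\right) = 4 - \left(-88110 + 154489\right) = 4 - 66379 = -66375$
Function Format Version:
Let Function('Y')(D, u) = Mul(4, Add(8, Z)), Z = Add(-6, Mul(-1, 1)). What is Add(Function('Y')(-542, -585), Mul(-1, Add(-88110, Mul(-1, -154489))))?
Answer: -66375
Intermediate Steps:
Z = -7 (Z = Add(-6, -1) = -7)
Function('Y')(D, u) = 4 (Function('Y')(D, u) = Mul(4, Add(8, -7)) = Mul(4, 1) = 4)
Add(Function('Y')(-542, -585), Mul(-1, Add(-88110, Mul(-1, -154489)))) = Add(4, Mul(-1, Add(-88110, Mul(-1, -154489)))) = Add(4, Mul(-1, Add(-88110, 154489))) = Add(4, Mul(-1, 66379)) = Add(4, -66379) = -66375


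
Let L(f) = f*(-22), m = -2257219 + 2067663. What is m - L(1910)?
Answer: -147536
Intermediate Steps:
m = -189556
L(f) = -22*f
m - L(1910) = -189556 - (-22)*1910 = -189556 - 1*(-42020) = -189556 + 42020 = -147536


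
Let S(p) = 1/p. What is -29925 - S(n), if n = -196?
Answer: -5865299/196 ≈ -29925.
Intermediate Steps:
-29925 - S(n) = -29925 - 1/(-196) = -29925 - 1*(-1/196) = -29925 + 1/196 = -5865299/196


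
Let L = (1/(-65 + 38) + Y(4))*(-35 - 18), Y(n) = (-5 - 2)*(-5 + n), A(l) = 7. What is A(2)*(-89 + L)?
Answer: -86569/27 ≈ -3206.3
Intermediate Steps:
Y(n) = 35 - 7*n (Y(n) = -7*(-5 + n) = 35 - 7*n)
L = -9964/27 (L = (1/(-65 + 38) + (35 - 7*4))*(-35 - 18) = (1/(-27) + (35 - 28))*(-53) = (-1/27 + 7)*(-53) = (188/27)*(-53) = -9964/27 ≈ -369.04)
A(2)*(-89 + L) = 7*(-89 - 9964/27) = 7*(-12367/27) = -86569/27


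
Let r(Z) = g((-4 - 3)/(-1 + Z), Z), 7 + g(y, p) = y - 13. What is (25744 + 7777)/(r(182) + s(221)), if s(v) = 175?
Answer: 6067301/28048 ≈ 216.32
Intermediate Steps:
g(y, p) = -20 + y (g(y, p) = -7 + (y - 13) = -7 + (-13 + y) = -20 + y)
r(Z) = -20 - 7/(-1 + Z) (r(Z) = -20 + (-4 - 3)/(-1 + Z) = -20 - 7/(-1 + Z))
(25744 + 7777)/(r(182) + s(221)) = (25744 + 7777)/((13 - 20*182)/(-1 + 182) + 175) = 33521/((13 - 3640)/181 + 175) = 33521/((1/181)*(-3627) + 175) = 33521/(-3627/181 + 175) = 33521/(28048/181) = 33521*(181/28048) = 6067301/28048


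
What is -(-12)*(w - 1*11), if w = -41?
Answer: -624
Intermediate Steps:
-(-12)*(w - 1*11) = -(-12)*(-41 - 1*11) = -(-12)*(-41 - 11) = -(-12)*(-52) = -1*624 = -624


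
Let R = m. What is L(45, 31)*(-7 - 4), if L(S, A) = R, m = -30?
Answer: 330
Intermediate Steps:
R = -30
L(S, A) = -30
L(45, 31)*(-7 - 4) = -30*(-7 - 4) = -30*(-11) = 330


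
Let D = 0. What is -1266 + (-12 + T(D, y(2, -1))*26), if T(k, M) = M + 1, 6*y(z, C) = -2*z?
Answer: -3808/3 ≈ -1269.3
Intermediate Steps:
y(z, C) = -z/3 (y(z, C) = (-2*z)/6 = -z/3)
T(k, M) = 1 + M
-1266 + (-12 + T(D, y(2, -1))*26) = -1266 + (-12 + (1 - ⅓*2)*26) = -1266 + (-12 + (1 - ⅔)*26) = -1266 + (-12 + (⅓)*26) = -1266 + (-12 + 26/3) = -1266 - 10/3 = -3808/3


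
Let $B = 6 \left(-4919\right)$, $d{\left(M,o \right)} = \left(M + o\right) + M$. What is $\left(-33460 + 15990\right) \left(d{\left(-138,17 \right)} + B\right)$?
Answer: $520134310$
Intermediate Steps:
$d{\left(M,o \right)} = o + 2 M$
$B = -29514$
$\left(-33460 + 15990\right) \left(d{\left(-138,17 \right)} + B\right) = \left(-33460 + 15990\right) \left(\left(17 + 2 \left(-138\right)\right) - 29514\right) = - 17470 \left(\left(17 - 276\right) - 29514\right) = - 17470 \left(-259 - 29514\right) = \left(-17470\right) \left(-29773\right) = 520134310$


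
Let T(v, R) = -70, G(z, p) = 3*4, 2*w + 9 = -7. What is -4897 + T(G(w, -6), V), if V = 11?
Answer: -4967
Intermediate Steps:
w = -8 (w = -9/2 + (1/2)*(-7) = -9/2 - 7/2 = -8)
G(z, p) = 12
-4897 + T(G(w, -6), V) = -4897 - 70 = -4967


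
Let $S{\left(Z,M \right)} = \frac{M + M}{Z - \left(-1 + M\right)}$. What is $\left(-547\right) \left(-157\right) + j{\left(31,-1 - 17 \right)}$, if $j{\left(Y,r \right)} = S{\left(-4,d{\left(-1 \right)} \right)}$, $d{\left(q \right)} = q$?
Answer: $85880$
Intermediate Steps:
$S{\left(Z,M \right)} = \frac{2 M}{1 + Z - M}$
$j{\left(Y,r \right)} = 1$ ($j{\left(Y,r \right)} = 2 \left(-1\right) \frac{1}{1 - 4 - -1} = 2 \left(-1\right) \frac{1}{1 - 4 + 1} = 2 \left(-1\right) \frac{1}{-2} = 2 \left(-1\right) \left(- \frac{1}{2}\right) = 1$)
$\left(-547\right) \left(-157\right) + j{\left(31,-1 - 17 \right)} = \left(-547\right) \left(-157\right) + 1 = 85879 + 1 = 85880$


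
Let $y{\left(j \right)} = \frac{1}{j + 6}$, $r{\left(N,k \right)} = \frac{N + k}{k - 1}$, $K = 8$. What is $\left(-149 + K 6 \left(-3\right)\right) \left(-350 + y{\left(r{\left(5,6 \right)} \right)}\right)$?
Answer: $\frac{4203085}{41} \approx 1.0251 \cdot 10^{5}$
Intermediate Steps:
$r{\left(N,k \right)} = \frac{N + k}{-1 + k}$
$y{\left(j \right)} = \frac{1}{6 + j}$
$\left(-149 + K 6 \left(-3\right)\right) \left(-350 + y{\left(r{\left(5,6 \right)} \right)}\right) = \left(-149 + 8 \cdot 6 \left(-3\right)\right) \left(-350 + \frac{1}{6 + \frac{5 + 6}{-1 + 6}}\right) = \left(-149 + 48 \left(-3\right)\right) \left(-350 + \frac{1}{6 + \frac{1}{5} \cdot 11}\right) = \left(-149 - 144\right) \left(-350 + \frac{1}{6 + \frac{1}{5} \cdot 11}\right) = - 293 \left(-350 + \frac{1}{6 + \frac{11}{5}}\right) = - 293 \left(-350 + \frac{1}{\frac{41}{5}}\right) = - 293 \left(-350 + \frac{5}{41}\right) = \left(-293\right) \left(- \frac{14345}{41}\right) = \frac{4203085}{41}$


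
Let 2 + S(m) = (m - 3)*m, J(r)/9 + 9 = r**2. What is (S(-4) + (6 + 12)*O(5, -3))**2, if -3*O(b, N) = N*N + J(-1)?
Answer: 163216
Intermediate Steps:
J(r) = -81 + 9*r**2
O(b, N) = 24 - N**2/3 (O(b, N) = -(N*N + (-81 + 9*(-1)**2))/3 = -(N**2 + (-81 + 9*1))/3 = -(N**2 + (-81 + 9))/3 = -(N**2 - 72)/3 = -(-72 + N**2)/3 = 24 - N**2/3)
S(m) = -2 + m*(-3 + m) (S(m) = -2 + (m - 3)*m = -2 + (-3 + m)*m = -2 + m*(-3 + m))
(S(-4) + (6 + 12)*O(5, -3))**2 = ((-2 + (-4)**2 - 3*(-4)) + (6 + 12)*(24 - 1/3*(-3)**2))**2 = ((-2 + 16 + 12) + 18*(24 - 1/3*9))**2 = (26 + 18*(24 - 3))**2 = (26 + 18*21)**2 = (26 + 378)**2 = 404**2 = 163216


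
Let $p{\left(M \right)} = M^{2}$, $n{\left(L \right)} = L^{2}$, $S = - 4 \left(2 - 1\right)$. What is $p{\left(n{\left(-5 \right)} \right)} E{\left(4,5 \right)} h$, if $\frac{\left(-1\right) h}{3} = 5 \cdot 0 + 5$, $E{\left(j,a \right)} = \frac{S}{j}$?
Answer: $9375$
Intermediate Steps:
$S = -4$ ($S = \left(-4\right) 1 = -4$)
$E{\left(j,a \right)} = - \frac{4}{j}$
$h = -15$ ($h = - 3 \left(5 \cdot 0 + 5\right) = - 3 \left(0 + 5\right) = \left(-3\right) 5 = -15$)
$p{\left(n{\left(-5 \right)} \right)} E{\left(4,5 \right)} h = \left(\left(-5\right)^{2}\right)^{2} \left(- \frac{4}{4}\right) \left(-15\right) = 25^{2} \left(\left(-4\right) \frac{1}{4}\right) \left(-15\right) = 625 \left(-1\right) \left(-15\right) = \left(-625\right) \left(-15\right) = 9375$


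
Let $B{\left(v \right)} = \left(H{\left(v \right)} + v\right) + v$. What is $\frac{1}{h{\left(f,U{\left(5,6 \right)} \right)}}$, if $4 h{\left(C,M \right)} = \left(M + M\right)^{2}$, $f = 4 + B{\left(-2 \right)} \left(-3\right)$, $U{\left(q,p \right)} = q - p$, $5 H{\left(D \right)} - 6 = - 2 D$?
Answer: $1$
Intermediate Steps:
$H{\left(D \right)} = \frac{6}{5} - \frac{2 D}{5}$ ($H{\left(D \right)} = \frac{6}{5} + \frac{\left(-2\right) D}{5} = \frac{6}{5} - \frac{2 D}{5}$)
$B{\left(v \right)} = \frac{6}{5} + \frac{8 v}{5}$ ($B{\left(v \right)} = \left(\left(\frac{6}{5} - \frac{2 v}{5}\right) + v\right) + v = \left(\frac{6}{5} + \frac{3 v}{5}\right) + v = \frac{6}{5} + \frac{8 v}{5}$)
$f = 10$ ($f = 4 + \left(\frac{6}{5} + \frac{8}{5} \left(-2\right)\right) \left(-3\right) = 4 + \left(\frac{6}{5} - \frac{16}{5}\right) \left(-3\right) = 4 - -6 = 4 + 6 = 10$)
$h{\left(C,M \right)} = M^{2}$ ($h{\left(C,M \right)} = \frac{\left(M + M\right)^{2}}{4} = \frac{\left(2 M\right)^{2}}{4} = \frac{4 M^{2}}{4} = M^{2}$)
$\frac{1}{h{\left(f,U{\left(5,6 \right)} \right)}} = \frac{1}{\left(5 - 6\right)^{2}} = \frac{1}{\left(-1\right)^{2}} = 1^{-1} = 1$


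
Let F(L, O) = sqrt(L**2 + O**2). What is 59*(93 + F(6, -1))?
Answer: 5487 + 59*sqrt(37) ≈ 5845.9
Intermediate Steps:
59*(93 + F(6, -1)) = 59*(93 + sqrt(6**2 + (-1)**2)) = 59*(93 + sqrt(36 + 1)) = 59*(93 + sqrt(37)) = 5487 + 59*sqrt(37)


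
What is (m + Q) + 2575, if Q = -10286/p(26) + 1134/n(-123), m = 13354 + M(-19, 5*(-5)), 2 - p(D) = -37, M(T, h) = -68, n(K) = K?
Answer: 24925271/1599 ≈ 15588.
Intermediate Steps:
p(D) = 39 (p(D) = 2 - 1*(-37) = 2 + 37 = 39)
m = 13286 (m = 13354 - 68 = 13286)
Q = -436468/1599 (Q = -10286/39 + 1134/(-123) = -10286*1/39 + 1134*(-1/123) = -10286/39 - 378/41 = -436468/1599 ≈ -272.96)
(m + Q) + 2575 = (13286 - 436468/1599) + 2575 = 20807846/1599 + 2575 = 24925271/1599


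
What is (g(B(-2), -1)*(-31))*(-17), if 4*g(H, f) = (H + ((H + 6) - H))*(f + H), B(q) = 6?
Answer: 7905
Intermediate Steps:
g(H, f) = (6 + H)*(H + f)/4 (g(H, f) = ((H + ((H + 6) - H))*(f + H))/4 = ((H + ((6 + H) - H))*(H + f))/4 = ((H + 6)*(H + f))/4 = ((6 + H)*(H + f))/4 = (6 + H)*(H + f)/4)
(g(B(-2), -1)*(-31))*(-17) = (((1/4)*6**2 + (3/2)*6 + (3/2)*(-1) + (1/4)*6*(-1))*(-31))*(-17) = (((1/4)*36 + 9 - 3/2 - 3/2)*(-31))*(-17) = ((9 + 9 - 3/2 - 3/2)*(-31))*(-17) = (15*(-31))*(-17) = -465*(-17) = 7905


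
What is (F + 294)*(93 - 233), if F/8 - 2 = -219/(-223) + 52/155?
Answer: -310225384/6913 ≈ -44876.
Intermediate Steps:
F = 917368/34565 (F = 16 + 8*(-219/(-223) + 52/155) = 16 + 8*(-219*(-1/223) + 52*(1/155)) = 16 + 8*(219/223 + 52/155) = 16 + 8*(45541/34565) = 16 + 364328/34565 = 917368/34565 ≈ 26.540)
(F + 294)*(93 - 233) = (917368/34565 + 294)*(93 - 233) = (11079478/34565)*(-140) = -310225384/6913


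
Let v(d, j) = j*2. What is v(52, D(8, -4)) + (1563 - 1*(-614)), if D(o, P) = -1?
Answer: 2175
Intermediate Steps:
v(d, j) = 2*j
v(52, D(8, -4)) + (1563 - 1*(-614)) = 2*(-1) + (1563 - 1*(-614)) = -2 + (1563 + 614) = -2 + 2177 = 2175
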